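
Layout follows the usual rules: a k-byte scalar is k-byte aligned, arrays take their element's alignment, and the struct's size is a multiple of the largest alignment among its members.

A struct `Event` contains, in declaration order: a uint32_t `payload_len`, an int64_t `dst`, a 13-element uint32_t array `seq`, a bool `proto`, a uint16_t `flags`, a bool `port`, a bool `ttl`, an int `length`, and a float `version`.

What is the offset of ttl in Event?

73

payload_len at 0 (size 4, align 4) → ends 4
pad 4 to align 8 for dst
dst at 8 (size 8, align 8) → ends 16
seq at 16 (size 52, align 4) → ends 68
proto at 68 (size 1, align 1) → ends 69
pad 1 to align 2 for flags
flags at 70 (size 2, align 2) → ends 72
port at 72 (size 1, align 1) → ends 73
ttl at 73 (size 1, align 1) → ends 74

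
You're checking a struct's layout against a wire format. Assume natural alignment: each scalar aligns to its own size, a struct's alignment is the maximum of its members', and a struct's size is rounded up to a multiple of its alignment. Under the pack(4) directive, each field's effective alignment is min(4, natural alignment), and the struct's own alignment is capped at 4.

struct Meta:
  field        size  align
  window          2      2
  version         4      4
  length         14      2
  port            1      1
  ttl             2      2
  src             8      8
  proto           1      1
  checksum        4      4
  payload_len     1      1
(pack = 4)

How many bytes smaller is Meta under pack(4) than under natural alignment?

8

natural layout:
  @0: window [2B, align 2] → 2
  +2 pad (align 4)
  @4: version [4B, align 4] → 8
  @8: length [14B, align 2] → 22
  @22: port [1B, align 1] → 23
  +1 pad (align 2)
  @24: ttl [2B, align 2] → 26
  +6 pad (align 8)
  @32: src [8B, align 8] → 40
  @40: proto [1B, align 1] → 41
  +3 pad (align 4)
  @44: checksum [4B, align 4] → 48
  @48: payload_len [1B, align 1] → 49
  +7 tail pad (align 8)
  size 56, align 8
packed(4) layout:
  @0: window [2B, align 2] → 2
  +2 pad (align 4)
  @4: version [4B, align 4] → 8
  @8: length [14B, align 2] → 22
  @22: port [1B, align 1] → 23
  +1 pad (align 2)
  @24: ttl [2B, align 2] → 26
  +2 pad (align 4)
  @28: src [8B, align 4] → 36
  @36: proto [1B, align 1] → 37
  +3 pad (align 4)
  @40: checksum [4B, align 4] → 44
  @44: payload_len [1B, align 1] → 45
  +3 tail pad (align 4)
  size 48, align 4
56 − 48 = 8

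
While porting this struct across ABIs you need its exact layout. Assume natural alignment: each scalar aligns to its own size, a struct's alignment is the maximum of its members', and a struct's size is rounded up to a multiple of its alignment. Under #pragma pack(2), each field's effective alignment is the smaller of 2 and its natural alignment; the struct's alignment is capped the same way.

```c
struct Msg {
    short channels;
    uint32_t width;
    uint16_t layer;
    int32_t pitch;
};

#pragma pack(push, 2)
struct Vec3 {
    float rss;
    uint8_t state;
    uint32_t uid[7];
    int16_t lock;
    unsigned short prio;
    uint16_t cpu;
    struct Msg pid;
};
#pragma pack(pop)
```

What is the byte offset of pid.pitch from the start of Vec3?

Msg: channels at 0 (size 2, align 2) → ends 2; pad 2 to align 4 for width; width at 4 (size 4, align 4) → ends 8; layer at 8 (size 2, align 2) → ends 10; pad 2 to align 4 for pitch; pitch at 12 (size 4, align 4) → ends 16; total 16 bytes, alignment 4
rss at 0 (size 4, align 2) → ends 4
state at 4 (size 1, align 1) → ends 5
pad 1 to align 2 for uid
uid at 6 (size 28, align 2) → ends 34
lock at 34 (size 2, align 2) → ends 36
prio at 36 (size 2, align 2) → ends 38
cpu at 38 (size 2, align 2) → ends 40
pid at 40 (size 16, align 2) → ends 56
within Msg: pitch at 12
40 + 12 = 52

52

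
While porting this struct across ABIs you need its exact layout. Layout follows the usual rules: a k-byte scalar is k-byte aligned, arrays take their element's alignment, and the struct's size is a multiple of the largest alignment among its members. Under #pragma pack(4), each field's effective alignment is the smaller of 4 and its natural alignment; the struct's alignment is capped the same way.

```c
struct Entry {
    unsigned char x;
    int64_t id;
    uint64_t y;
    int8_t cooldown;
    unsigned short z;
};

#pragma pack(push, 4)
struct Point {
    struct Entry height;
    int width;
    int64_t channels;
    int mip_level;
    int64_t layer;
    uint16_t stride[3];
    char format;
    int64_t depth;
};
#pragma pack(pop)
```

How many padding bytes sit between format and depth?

1

Entry: 0..1  x  (1B, 1-aligned); 1..8  -- padding (7B); 8..16  id  (8B, 8-aligned); 16..24  y  (8B, 8-aligned); 24..25  cooldown  (1B, 1-aligned); 25..26  -- padding (1B); 26..28  z  (2B, 2-aligned); 28..32  -- tail padding (4B); sizeof = 32, alignof = 8
0..32  height  (32B, 4-aligned)
32..36  width  (4B, 4-aligned)
36..44  channels  (8B, 4-aligned)
44..48  mip_level  (4B, 4-aligned)
48..56  layer  (8B, 4-aligned)
56..62  stride  (6B, 2-aligned)
62..63  format  (1B, 1-aligned)
63..64  -- padding (1B)
64..72  depth  (8B, 4-aligned)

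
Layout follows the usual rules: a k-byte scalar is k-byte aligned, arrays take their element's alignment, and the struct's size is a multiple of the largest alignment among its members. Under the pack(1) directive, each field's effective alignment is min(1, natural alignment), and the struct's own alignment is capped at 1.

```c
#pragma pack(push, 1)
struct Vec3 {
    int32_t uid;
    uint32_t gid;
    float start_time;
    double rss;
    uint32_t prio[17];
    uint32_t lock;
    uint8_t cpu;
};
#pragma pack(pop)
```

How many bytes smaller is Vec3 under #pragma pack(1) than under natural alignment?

natural layout:
  uid at 0 (size 4, align 4) → ends 4
  gid at 4 (size 4, align 4) → ends 8
  start_time at 8 (size 4, align 4) → ends 12
  pad 4 to align 8 for rss
  rss at 16 (size 8, align 8) → ends 24
  prio at 24 (size 68, align 4) → ends 92
  lock at 92 (size 4, align 4) → ends 96
  cpu at 96 (size 1, align 1) → ends 97
  tail pad 7 to reach multiple of 8
  total 104 bytes, alignment 8
packed(1) layout:
  uid at 0 (size 4, align 1) → ends 4
  gid at 4 (size 4, align 1) → ends 8
  start_time at 8 (size 4, align 1) → ends 12
  rss at 12 (size 8, align 1) → ends 20
  prio at 20 (size 68, align 1) → ends 88
  lock at 88 (size 4, align 1) → ends 92
  cpu at 92 (size 1, align 1) → ends 93
  total 93 bytes, alignment 1
104 − 93 = 11

11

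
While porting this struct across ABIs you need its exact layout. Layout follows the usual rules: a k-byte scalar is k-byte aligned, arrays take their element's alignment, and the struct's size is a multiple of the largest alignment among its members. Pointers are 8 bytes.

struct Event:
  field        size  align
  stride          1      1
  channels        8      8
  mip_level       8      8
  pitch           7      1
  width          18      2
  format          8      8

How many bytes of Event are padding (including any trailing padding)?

14

0..1  stride  (1B, 1-aligned)
1..8  -- padding (7B)
8..16  channels  (8B, 8-aligned)
16..24  mip_level  (8B, 8-aligned)
24..31  pitch  (7B, 1-aligned)
31..32  -- padding (1B)
32..50  width  (18B, 2-aligned)
50..56  -- padding (6B)
56..64  format  (8B, 8-aligned)
sizeof = 64, alignof = 8
data bytes 50, size 64 → padding 14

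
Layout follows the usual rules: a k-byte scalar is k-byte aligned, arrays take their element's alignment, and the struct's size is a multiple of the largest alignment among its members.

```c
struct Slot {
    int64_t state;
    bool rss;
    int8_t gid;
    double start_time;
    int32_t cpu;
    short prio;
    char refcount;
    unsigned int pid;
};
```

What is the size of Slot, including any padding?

@0: state [8B, align 8] → 8
@8: rss [1B, align 1] → 9
@9: gid [1B, align 1] → 10
+6 pad (align 8)
@16: start_time [8B, align 8] → 24
@24: cpu [4B, align 4] → 28
@28: prio [2B, align 2] → 30
@30: refcount [1B, align 1] → 31
+1 pad (align 4)
@32: pid [4B, align 4] → 36
+4 tail pad (align 8)
size 40, align 8

40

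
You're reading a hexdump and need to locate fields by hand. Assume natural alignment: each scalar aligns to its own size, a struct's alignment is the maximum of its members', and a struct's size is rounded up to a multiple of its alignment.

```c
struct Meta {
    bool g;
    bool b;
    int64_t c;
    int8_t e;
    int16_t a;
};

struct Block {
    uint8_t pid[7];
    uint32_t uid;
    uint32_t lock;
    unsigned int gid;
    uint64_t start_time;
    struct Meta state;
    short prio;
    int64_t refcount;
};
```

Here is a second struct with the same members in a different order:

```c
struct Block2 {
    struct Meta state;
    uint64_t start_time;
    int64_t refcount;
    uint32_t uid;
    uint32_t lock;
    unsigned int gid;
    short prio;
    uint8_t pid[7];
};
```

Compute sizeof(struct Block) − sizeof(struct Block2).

Meta: 0..1  g  (1B, 1-aligned); 1..2  b  (1B, 1-aligned); 2..8  -- padding (6B); 8..16  c  (8B, 8-aligned); 16..17  e  (1B, 1-aligned); 17..18  -- padding (1B); 18..20  a  (2B, 2-aligned); 20..24  -- tail padding (4B); sizeof = 24, alignof = 8
0..7  pid  (7B, 1-aligned)
7..8  -- padding (1B)
8..12  uid  (4B, 4-aligned)
12..16  lock  (4B, 4-aligned)
16..20  gid  (4B, 4-aligned)
20..24  -- padding (4B)
24..32  start_time  (8B, 8-aligned)
32..56  state  (24B, 8-aligned)
56..58  prio  (2B, 2-aligned)
58..64  -- padding (6B)
64..72  refcount  (8B, 8-aligned)
sizeof = 72, alignof = 8
— Block2 —
0..24  state  (24B, 8-aligned)
24..32  start_time  (8B, 8-aligned)
32..40  refcount  (8B, 8-aligned)
40..44  uid  (4B, 4-aligned)
44..48  lock  (4B, 4-aligned)
48..52  gid  (4B, 4-aligned)
52..54  prio  (2B, 2-aligned)
54..61  pid  (7B, 1-aligned)
61..64  -- tail padding (3B)
sizeof = 64, alignof = 8
72 − 64 = 8

8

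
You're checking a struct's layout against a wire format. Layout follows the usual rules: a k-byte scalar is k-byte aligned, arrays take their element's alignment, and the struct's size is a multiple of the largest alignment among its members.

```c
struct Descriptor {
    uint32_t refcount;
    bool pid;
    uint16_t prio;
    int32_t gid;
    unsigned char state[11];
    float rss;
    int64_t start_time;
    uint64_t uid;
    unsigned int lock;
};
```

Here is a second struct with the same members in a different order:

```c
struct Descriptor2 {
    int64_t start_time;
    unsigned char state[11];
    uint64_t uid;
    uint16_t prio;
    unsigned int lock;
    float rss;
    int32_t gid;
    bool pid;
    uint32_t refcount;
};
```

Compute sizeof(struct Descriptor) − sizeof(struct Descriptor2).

refcount at 0 (size 4, align 4) → ends 4
pid at 4 (size 1, align 1) → ends 5
pad 1 to align 2 for prio
prio at 6 (size 2, align 2) → ends 8
gid at 8 (size 4, align 4) → ends 12
state at 12 (size 11, align 1) → ends 23
pad 1 to align 4 for rss
rss at 24 (size 4, align 4) → ends 28
pad 4 to align 8 for start_time
start_time at 32 (size 8, align 8) → ends 40
uid at 40 (size 8, align 8) → ends 48
lock at 48 (size 4, align 4) → ends 52
tail pad 4 to reach multiple of 8
total 56 bytes, alignment 8
— Descriptor2 —
start_time at 0 (size 8, align 8) → ends 8
state at 8 (size 11, align 1) → ends 19
pad 5 to align 8 for uid
uid at 24 (size 8, align 8) → ends 32
prio at 32 (size 2, align 2) → ends 34
pad 2 to align 4 for lock
lock at 36 (size 4, align 4) → ends 40
rss at 40 (size 4, align 4) → ends 44
gid at 44 (size 4, align 4) → ends 48
pid at 48 (size 1, align 1) → ends 49
pad 3 to align 4 for refcount
refcount at 52 (size 4, align 4) → ends 56
total 56 bytes, alignment 8
56 − 56 = 0

0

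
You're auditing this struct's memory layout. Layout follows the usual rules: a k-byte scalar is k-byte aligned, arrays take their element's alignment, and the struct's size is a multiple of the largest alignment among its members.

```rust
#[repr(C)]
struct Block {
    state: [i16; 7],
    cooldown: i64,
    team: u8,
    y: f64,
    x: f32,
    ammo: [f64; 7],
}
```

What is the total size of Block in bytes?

@0: state [14B, align 2] → 14
+2 pad (align 8)
@16: cooldown [8B, align 8] → 24
@24: team [1B, align 1] → 25
+7 pad (align 8)
@32: y [8B, align 8] → 40
@40: x [4B, align 4] → 44
+4 pad (align 8)
@48: ammo [56B, align 8] → 104
size 104, align 8

104 bytes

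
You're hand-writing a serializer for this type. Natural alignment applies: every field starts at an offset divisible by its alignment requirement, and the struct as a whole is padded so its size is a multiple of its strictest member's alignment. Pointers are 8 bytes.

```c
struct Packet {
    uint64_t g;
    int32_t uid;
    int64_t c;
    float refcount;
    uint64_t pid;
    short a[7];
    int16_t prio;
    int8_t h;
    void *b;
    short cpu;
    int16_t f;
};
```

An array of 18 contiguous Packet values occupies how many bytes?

1440

g at 0 (size 8, align 8) → ends 8
uid at 8 (size 4, align 4) → ends 12
pad 4 to align 8 for c
c at 16 (size 8, align 8) → ends 24
refcount at 24 (size 4, align 4) → ends 28
pad 4 to align 8 for pid
pid at 32 (size 8, align 8) → ends 40
a at 40 (size 14, align 2) → ends 54
prio at 54 (size 2, align 2) → ends 56
h at 56 (size 1, align 1) → ends 57
pad 7 to align 8 for b
b at 64 (size 8, align 8) → ends 72
cpu at 72 (size 2, align 2) → ends 74
f at 74 (size 2, align 2) → ends 76
tail pad 4 to reach multiple of 8
total 80 bytes, alignment 8
array of 18: 18 × 80 = 1440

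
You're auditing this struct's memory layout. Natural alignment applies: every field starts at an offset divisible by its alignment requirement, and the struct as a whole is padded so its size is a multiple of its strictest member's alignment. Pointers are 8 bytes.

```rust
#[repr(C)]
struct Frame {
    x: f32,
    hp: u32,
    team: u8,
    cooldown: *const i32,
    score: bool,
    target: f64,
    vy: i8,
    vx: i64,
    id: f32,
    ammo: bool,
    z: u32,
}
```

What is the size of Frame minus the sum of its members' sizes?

28

0..4  x  (4B, 4-aligned)
4..8  hp  (4B, 4-aligned)
8..9  team  (1B, 1-aligned)
9..16  -- padding (7B)
16..24  cooldown  (8B, 8-aligned)
24..25  score  (1B, 1-aligned)
25..32  -- padding (7B)
32..40  target  (8B, 8-aligned)
40..41  vy  (1B, 1-aligned)
41..48  -- padding (7B)
48..56  vx  (8B, 8-aligned)
56..60  id  (4B, 4-aligned)
60..61  ammo  (1B, 1-aligned)
61..64  -- padding (3B)
64..68  z  (4B, 4-aligned)
68..72  -- tail padding (4B)
sizeof = 72, alignof = 8
data bytes 44, size 72 → padding 28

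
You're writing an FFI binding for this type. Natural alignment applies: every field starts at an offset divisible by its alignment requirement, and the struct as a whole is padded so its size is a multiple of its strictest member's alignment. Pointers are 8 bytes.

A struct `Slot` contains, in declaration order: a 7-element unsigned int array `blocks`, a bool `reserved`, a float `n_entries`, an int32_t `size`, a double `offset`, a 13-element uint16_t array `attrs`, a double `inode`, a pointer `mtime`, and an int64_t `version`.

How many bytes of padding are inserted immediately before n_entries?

3

blocks at 0 (size 28, align 4) → ends 28
reserved at 28 (size 1, align 1) → ends 29
pad 3 to align 4 for n_entries
n_entries at 32 (size 4, align 4) → ends 36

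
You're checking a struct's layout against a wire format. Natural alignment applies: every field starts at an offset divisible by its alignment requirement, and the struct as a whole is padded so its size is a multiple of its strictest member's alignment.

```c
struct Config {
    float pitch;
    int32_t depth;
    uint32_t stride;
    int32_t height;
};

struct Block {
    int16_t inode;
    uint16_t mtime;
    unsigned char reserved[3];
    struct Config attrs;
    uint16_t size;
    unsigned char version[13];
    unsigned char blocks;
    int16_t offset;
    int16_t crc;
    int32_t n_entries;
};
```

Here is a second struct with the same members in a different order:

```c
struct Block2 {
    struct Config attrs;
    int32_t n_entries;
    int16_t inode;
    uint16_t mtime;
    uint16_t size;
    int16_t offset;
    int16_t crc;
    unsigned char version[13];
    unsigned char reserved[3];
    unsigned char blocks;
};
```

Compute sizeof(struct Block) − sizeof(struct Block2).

0

Config: 0..4  pitch  (4B, 4-aligned); 4..8  depth  (4B, 4-aligned); 8..12  stride  (4B, 4-aligned); 12..16  height  (4B, 4-aligned); sizeof = 16, alignof = 4
0..2  inode  (2B, 2-aligned)
2..4  mtime  (2B, 2-aligned)
4..7  reserved  (3B, 1-aligned)
7..8  -- padding (1B)
8..24  attrs  (16B, 4-aligned)
24..26  size  (2B, 2-aligned)
26..39  version  (13B, 1-aligned)
39..40  blocks  (1B, 1-aligned)
40..42  offset  (2B, 2-aligned)
42..44  crc  (2B, 2-aligned)
44..48  n_entries  (4B, 4-aligned)
sizeof = 48, alignof = 4
— Block2 —
0..16  attrs  (16B, 4-aligned)
16..20  n_entries  (4B, 4-aligned)
20..22  inode  (2B, 2-aligned)
22..24  mtime  (2B, 2-aligned)
24..26  size  (2B, 2-aligned)
26..28  offset  (2B, 2-aligned)
28..30  crc  (2B, 2-aligned)
30..43  version  (13B, 1-aligned)
43..46  reserved  (3B, 1-aligned)
46..47  blocks  (1B, 1-aligned)
47..48  -- tail padding (1B)
sizeof = 48, alignof = 4
48 − 48 = 0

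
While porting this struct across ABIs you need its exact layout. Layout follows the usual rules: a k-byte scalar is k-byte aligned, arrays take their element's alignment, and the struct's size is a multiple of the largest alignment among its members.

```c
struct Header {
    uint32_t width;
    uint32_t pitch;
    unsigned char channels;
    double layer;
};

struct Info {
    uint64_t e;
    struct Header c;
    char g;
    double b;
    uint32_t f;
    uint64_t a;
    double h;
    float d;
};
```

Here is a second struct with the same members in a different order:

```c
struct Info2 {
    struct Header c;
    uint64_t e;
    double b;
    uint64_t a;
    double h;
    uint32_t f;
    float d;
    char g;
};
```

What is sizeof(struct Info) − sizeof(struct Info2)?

Header: @0: width [4B, align 4] → 4; @4: pitch [4B, align 4] → 8; @8: channels [1B, align 1] → 9; +7 pad (align 8); @16: layer [8B, align 8] → 24; size 24, align 8
@0: e [8B, align 8] → 8
@8: c [24B, align 8] → 32
@32: g [1B, align 1] → 33
+7 pad (align 8)
@40: b [8B, align 8] → 48
@48: f [4B, align 4] → 52
+4 pad (align 8)
@56: a [8B, align 8] → 64
@64: h [8B, align 8] → 72
@72: d [4B, align 4] → 76
+4 tail pad (align 8)
size 80, align 8
— Info2 —
@0: c [24B, align 8] → 24
@24: e [8B, align 8] → 32
@32: b [8B, align 8] → 40
@40: a [8B, align 8] → 48
@48: h [8B, align 8] → 56
@56: f [4B, align 4] → 60
@60: d [4B, align 4] → 64
@64: g [1B, align 1] → 65
+7 tail pad (align 8)
size 72, align 8
80 − 72 = 8

8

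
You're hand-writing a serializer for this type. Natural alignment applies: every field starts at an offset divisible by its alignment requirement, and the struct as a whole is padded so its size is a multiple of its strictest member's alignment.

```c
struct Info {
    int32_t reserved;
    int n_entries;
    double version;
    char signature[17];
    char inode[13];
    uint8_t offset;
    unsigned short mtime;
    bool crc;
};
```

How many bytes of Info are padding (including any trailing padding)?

@0: reserved [4B, align 4] → 4
@4: n_entries [4B, align 4] → 8
@8: version [8B, align 8] → 16
@16: signature [17B, align 1] → 33
@33: inode [13B, align 1] → 46
@46: offset [1B, align 1] → 47
+1 pad (align 2)
@48: mtime [2B, align 2] → 50
@50: crc [1B, align 1] → 51
+5 tail pad (align 8)
size 56, align 8
data bytes 50, size 56 → padding 6

6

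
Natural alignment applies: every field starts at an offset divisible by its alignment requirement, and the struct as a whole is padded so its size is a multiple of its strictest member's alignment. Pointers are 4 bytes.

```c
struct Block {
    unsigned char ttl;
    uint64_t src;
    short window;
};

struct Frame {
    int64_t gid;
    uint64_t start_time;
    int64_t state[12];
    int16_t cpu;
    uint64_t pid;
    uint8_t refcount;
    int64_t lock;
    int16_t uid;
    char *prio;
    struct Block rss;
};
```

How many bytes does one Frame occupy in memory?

176 bytes

Block: 0..1  ttl  (1B, 1-aligned); 1..8  -- padding (7B); 8..16  src  (8B, 8-aligned); 16..18  window  (2B, 2-aligned); 18..24  -- tail padding (6B); sizeof = 24, alignof = 8
0..8  gid  (8B, 8-aligned)
8..16  start_time  (8B, 8-aligned)
16..112  state  (96B, 8-aligned)
112..114  cpu  (2B, 2-aligned)
114..120  -- padding (6B)
120..128  pid  (8B, 8-aligned)
128..129  refcount  (1B, 1-aligned)
129..136  -- padding (7B)
136..144  lock  (8B, 8-aligned)
144..146  uid  (2B, 2-aligned)
146..148  -- padding (2B)
148..152  prio  (4B, 4-aligned)
152..176  rss  (24B, 8-aligned)
sizeof = 176, alignof = 8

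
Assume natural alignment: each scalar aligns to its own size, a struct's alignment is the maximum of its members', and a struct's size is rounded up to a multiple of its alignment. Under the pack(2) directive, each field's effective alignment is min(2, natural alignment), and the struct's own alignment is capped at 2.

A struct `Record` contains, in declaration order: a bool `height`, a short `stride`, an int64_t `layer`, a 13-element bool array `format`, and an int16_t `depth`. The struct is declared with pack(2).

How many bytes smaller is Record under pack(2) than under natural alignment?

natural layout:
  0..1  height  (1B, 1-aligned)
  1..2  -- padding (1B)
  2..4  stride  (2B, 2-aligned)
  4..8  -- padding (4B)
  8..16  layer  (8B, 8-aligned)
  16..29  format  (13B, 1-aligned)
  29..30  -- padding (1B)
  30..32  depth  (2B, 2-aligned)
  sizeof = 32, alignof = 8
packed(2) layout:
  0..1  height  (1B, 1-aligned)
  1..2  -- padding (1B)
  2..4  stride  (2B, 2-aligned)
  4..12  layer  (8B, 2-aligned)
  12..25  format  (13B, 1-aligned)
  25..26  -- padding (1B)
  26..28  depth  (2B, 2-aligned)
  sizeof = 28, alignof = 2
32 − 28 = 4

4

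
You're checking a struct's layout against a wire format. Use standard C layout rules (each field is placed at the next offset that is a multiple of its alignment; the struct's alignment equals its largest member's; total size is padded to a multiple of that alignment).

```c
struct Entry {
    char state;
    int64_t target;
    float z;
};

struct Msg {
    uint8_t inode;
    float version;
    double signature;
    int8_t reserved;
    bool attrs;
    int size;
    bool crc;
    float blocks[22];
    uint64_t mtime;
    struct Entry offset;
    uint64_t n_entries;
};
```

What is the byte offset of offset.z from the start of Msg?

Entry: state at 0 (size 1, align 1) → ends 1; pad 7 to align 8 for target; target at 8 (size 8, align 8) → ends 16; z at 16 (size 4, align 4) → ends 20; tail pad 4 to reach multiple of 8; total 24 bytes, alignment 8
inode at 0 (size 1, align 1) → ends 1
pad 3 to align 4 for version
version at 4 (size 4, align 4) → ends 8
signature at 8 (size 8, align 8) → ends 16
reserved at 16 (size 1, align 1) → ends 17
attrs at 17 (size 1, align 1) → ends 18
pad 2 to align 4 for size
size at 20 (size 4, align 4) → ends 24
crc at 24 (size 1, align 1) → ends 25
pad 3 to align 4 for blocks
blocks at 28 (size 88, align 4) → ends 116
pad 4 to align 8 for mtime
mtime at 120 (size 8, align 8) → ends 128
offset at 128 (size 24, align 8) → ends 152
within Entry: z at 16
128 + 16 = 144

144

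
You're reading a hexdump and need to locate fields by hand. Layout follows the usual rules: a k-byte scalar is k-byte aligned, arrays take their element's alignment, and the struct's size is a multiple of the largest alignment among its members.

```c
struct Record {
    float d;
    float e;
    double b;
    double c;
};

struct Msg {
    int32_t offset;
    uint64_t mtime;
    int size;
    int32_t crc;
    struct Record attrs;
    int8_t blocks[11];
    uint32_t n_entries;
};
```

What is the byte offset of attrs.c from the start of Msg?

40

Record: 0..4  d  (4B, 4-aligned); 4..8  e  (4B, 4-aligned); 8..16  b  (8B, 8-aligned); 16..24  c  (8B, 8-aligned); sizeof = 24, alignof = 8
0..4  offset  (4B, 4-aligned)
4..8  -- padding (4B)
8..16  mtime  (8B, 8-aligned)
16..20  size  (4B, 4-aligned)
20..24  crc  (4B, 4-aligned)
24..48  attrs  (24B, 8-aligned)
within Record: c at 16
24 + 16 = 40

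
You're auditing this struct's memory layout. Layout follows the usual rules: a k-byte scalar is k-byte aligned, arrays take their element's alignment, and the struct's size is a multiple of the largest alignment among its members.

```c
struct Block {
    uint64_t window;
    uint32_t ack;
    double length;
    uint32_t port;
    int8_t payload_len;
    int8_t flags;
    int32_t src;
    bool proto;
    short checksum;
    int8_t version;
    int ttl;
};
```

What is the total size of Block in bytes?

0..8  window  (8B, 8-aligned)
8..12  ack  (4B, 4-aligned)
12..16  -- padding (4B)
16..24  length  (8B, 8-aligned)
24..28  port  (4B, 4-aligned)
28..29  payload_len  (1B, 1-aligned)
29..30  flags  (1B, 1-aligned)
30..32  -- padding (2B)
32..36  src  (4B, 4-aligned)
36..37  proto  (1B, 1-aligned)
37..38  -- padding (1B)
38..40  checksum  (2B, 2-aligned)
40..41  version  (1B, 1-aligned)
41..44  -- padding (3B)
44..48  ttl  (4B, 4-aligned)
sizeof = 48, alignof = 8

48 bytes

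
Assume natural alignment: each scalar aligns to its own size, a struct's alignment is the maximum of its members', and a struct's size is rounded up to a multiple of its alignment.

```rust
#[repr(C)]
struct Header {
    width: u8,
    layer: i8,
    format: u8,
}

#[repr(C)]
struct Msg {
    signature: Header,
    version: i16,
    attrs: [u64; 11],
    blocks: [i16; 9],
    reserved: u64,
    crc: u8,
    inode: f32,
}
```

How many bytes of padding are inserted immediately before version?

Header: @0: width [1B, align 1] → 1; @1: layer [1B, align 1] → 2; @2: format [1B, align 1] → 3; size 3, align 1
@0: signature [3B, align 1] → 3
+1 pad (align 2)
@4: version [2B, align 2] → 6

1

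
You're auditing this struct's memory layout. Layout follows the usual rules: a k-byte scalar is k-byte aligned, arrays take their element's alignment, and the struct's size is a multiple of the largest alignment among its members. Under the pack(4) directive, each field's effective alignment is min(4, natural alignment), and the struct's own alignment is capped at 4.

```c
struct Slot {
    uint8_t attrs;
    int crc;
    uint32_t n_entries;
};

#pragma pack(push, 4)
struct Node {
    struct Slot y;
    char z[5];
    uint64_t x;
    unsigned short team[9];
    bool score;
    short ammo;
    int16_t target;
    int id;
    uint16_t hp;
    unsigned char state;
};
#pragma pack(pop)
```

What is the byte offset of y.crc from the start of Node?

4

Slot: attrs at 0 (size 1, align 1) → ends 1; pad 3 to align 4 for crc; crc at 4 (size 4, align 4) → ends 8; n_entries at 8 (size 4, align 4) → ends 12; total 12 bytes, alignment 4
y at 0 (size 12, align 4) → ends 12
within Slot: crc at 4
0 + 4 = 4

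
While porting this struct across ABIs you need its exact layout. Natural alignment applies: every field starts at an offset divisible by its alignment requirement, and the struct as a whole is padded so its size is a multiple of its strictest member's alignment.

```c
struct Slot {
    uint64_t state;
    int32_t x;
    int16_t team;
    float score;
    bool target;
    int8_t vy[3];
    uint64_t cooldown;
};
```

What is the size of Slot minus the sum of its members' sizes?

2

@0: state [8B, align 8] → 8
@8: x [4B, align 4] → 12
@12: team [2B, align 2] → 14
+2 pad (align 4)
@16: score [4B, align 4] → 20
@20: target [1B, align 1] → 21
@21: vy [3B, align 1] → 24
@24: cooldown [8B, align 8] → 32
size 32, align 8
data bytes 30, size 32 → padding 2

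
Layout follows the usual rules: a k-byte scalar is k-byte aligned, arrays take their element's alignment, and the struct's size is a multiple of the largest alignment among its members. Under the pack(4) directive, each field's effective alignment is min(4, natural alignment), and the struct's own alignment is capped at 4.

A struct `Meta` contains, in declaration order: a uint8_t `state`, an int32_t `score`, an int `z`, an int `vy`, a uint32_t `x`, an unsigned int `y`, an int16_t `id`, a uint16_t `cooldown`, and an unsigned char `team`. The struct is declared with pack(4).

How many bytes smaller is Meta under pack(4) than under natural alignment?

natural layout:
  state at 0 (size 1, align 1) → ends 1
  pad 3 to align 4 for score
  score at 4 (size 4, align 4) → ends 8
  z at 8 (size 4, align 4) → ends 12
  vy at 12 (size 4, align 4) → ends 16
  x at 16 (size 4, align 4) → ends 20
  y at 20 (size 4, align 4) → ends 24
  id at 24 (size 2, align 2) → ends 26
  cooldown at 26 (size 2, align 2) → ends 28
  team at 28 (size 1, align 1) → ends 29
  tail pad 3 to reach multiple of 4
  total 32 bytes, alignment 4
packed(4) layout:
  state at 0 (size 1, align 1) → ends 1
  pad 3 to align 4 for score
  score at 4 (size 4, align 4) → ends 8
  z at 8 (size 4, align 4) → ends 12
  vy at 12 (size 4, align 4) → ends 16
  x at 16 (size 4, align 4) → ends 20
  y at 20 (size 4, align 4) → ends 24
  id at 24 (size 2, align 2) → ends 26
  cooldown at 26 (size 2, align 2) → ends 28
  team at 28 (size 1, align 1) → ends 29
  tail pad 3 to reach multiple of 4
  total 32 bytes, alignment 4
32 − 32 = 0

0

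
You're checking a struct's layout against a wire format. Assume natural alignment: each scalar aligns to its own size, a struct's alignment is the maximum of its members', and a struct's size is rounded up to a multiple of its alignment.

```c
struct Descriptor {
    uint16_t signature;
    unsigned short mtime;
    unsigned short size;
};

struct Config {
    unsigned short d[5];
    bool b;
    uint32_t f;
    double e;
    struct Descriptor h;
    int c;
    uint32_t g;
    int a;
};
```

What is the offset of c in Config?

32

Descriptor: @0: signature [2B, align 2] → 2; @2: mtime [2B, align 2] → 4; @4: size [2B, align 2] → 6; size 6, align 2
@0: d [10B, align 2] → 10
@10: b [1B, align 1] → 11
+1 pad (align 4)
@12: f [4B, align 4] → 16
@16: e [8B, align 8] → 24
@24: h [6B, align 2] → 30
+2 pad (align 4)
@32: c [4B, align 4] → 36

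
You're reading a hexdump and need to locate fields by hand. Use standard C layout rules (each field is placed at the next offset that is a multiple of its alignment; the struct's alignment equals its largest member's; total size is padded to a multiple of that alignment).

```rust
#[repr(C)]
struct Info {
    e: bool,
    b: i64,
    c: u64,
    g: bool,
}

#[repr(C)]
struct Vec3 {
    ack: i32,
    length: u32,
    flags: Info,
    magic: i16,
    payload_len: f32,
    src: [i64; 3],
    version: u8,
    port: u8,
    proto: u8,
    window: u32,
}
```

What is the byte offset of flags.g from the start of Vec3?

32

Info: 0..1  e  (1B, 1-aligned); 1..8  -- padding (7B); 8..16  b  (8B, 8-aligned); 16..24  c  (8B, 8-aligned); 24..25  g  (1B, 1-aligned); 25..32  -- tail padding (7B); sizeof = 32, alignof = 8
0..4  ack  (4B, 4-aligned)
4..8  length  (4B, 4-aligned)
8..40  flags  (32B, 8-aligned)
within Info: g at 24
8 + 24 = 32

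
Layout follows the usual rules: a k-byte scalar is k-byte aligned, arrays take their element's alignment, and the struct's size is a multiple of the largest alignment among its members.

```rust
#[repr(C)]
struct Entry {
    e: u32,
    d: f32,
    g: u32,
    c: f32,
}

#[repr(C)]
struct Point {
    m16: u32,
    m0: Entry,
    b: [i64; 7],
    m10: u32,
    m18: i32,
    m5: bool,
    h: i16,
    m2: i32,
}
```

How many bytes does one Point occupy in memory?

96 bytes

Entry: @0: e [4B, align 4] → 4; @4: d [4B, align 4] → 8; @8: g [4B, align 4] → 12; @12: c [4B, align 4] → 16; size 16, align 4
@0: m16 [4B, align 4] → 4
@4: m0 [16B, align 4] → 20
+4 pad (align 8)
@24: b [56B, align 8] → 80
@80: m10 [4B, align 4] → 84
@84: m18 [4B, align 4] → 88
@88: m5 [1B, align 1] → 89
+1 pad (align 2)
@90: h [2B, align 2] → 92
@92: m2 [4B, align 4] → 96
size 96, align 8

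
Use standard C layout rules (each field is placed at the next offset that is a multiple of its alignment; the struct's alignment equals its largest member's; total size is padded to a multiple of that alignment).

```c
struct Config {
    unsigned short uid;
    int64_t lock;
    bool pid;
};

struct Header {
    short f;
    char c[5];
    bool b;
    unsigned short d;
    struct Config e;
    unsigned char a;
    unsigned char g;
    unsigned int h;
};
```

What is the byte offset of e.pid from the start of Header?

32

Config: uid at 0 (size 2, align 2) → ends 2; pad 6 to align 8 for lock; lock at 8 (size 8, align 8) → ends 16; pid at 16 (size 1, align 1) → ends 17; tail pad 7 to reach multiple of 8; total 24 bytes, alignment 8
f at 0 (size 2, align 2) → ends 2
c at 2 (size 5, align 1) → ends 7
b at 7 (size 1, align 1) → ends 8
d at 8 (size 2, align 2) → ends 10
pad 6 to align 8 for e
e at 16 (size 24, align 8) → ends 40
within Config: pid at 16
16 + 16 = 32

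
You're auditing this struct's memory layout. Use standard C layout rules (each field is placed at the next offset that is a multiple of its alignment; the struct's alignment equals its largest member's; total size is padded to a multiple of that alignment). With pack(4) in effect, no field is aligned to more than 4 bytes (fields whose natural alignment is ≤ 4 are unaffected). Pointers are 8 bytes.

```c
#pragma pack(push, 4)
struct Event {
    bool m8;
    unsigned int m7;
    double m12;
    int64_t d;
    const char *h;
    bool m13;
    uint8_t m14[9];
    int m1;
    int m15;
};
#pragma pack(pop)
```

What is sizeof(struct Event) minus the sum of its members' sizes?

0..1  m8  (1B, 1-aligned)
1..4  -- padding (3B)
4..8  m7  (4B, 4-aligned)
8..16  m12  (8B, 4-aligned)
16..24  d  (8B, 4-aligned)
24..32  h  (8B, 4-aligned)
32..33  m13  (1B, 1-aligned)
33..42  m14  (9B, 1-aligned)
42..44  -- padding (2B)
44..48  m1  (4B, 4-aligned)
48..52  m15  (4B, 4-aligned)
sizeof = 52, alignof = 4
data bytes 47, size 52 → padding 5

5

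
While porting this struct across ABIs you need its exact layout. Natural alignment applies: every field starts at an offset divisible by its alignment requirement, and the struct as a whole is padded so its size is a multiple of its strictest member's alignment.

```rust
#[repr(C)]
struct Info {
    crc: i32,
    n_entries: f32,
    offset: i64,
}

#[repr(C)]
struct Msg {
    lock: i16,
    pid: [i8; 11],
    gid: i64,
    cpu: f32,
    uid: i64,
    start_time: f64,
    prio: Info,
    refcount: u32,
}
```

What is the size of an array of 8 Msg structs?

576

Info: @0: crc [4B, align 4] → 4; @4: n_entries [4B, align 4] → 8; @8: offset [8B, align 8] → 16; size 16, align 8
@0: lock [2B, align 2] → 2
@2: pid [11B, align 1] → 13
+3 pad (align 8)
@16: gid [8B, align 8] → 24
@24: cpu [4B, align 4] → 28
+4 pad (align 8)
@32: uid [8B, align 8] → 40
@40: start_time [8B, align 8] → 48
@48: prio [16B, align 8] → 64
@64: refcount [4B, align 4] → 68
+4 tail pad (align 8)
size 72, align 8
array of 8: 8 × 72 = 576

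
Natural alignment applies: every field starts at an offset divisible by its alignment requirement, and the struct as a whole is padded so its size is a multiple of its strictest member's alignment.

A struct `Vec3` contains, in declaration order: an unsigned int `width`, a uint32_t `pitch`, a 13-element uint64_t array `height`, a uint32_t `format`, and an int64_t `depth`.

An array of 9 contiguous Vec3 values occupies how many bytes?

0..4  width  (4B, 4-aligned)
4..8  pitch  (4B, 4-aligned)
8..112  height  (104B, 8-aligned)
112..116  format  (4B, 4-aligned)
116..120  -- padding (4B)
120..128  depth  (8B, 8-aligned)
sizeof = 128, alignof = 8
array of 9: 9 × 128 = 1152

1152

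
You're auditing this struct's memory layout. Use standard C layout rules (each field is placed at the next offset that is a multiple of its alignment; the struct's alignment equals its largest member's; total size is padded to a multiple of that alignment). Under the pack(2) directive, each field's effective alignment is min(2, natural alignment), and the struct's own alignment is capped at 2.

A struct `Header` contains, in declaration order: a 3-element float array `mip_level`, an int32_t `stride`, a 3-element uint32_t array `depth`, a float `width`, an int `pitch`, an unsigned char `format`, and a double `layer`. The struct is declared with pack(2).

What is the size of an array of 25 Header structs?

1150

0..12  mip_level  (12B, 2-aligned)
12..16  stride  (4B, 2-aligned)
16..28  depth  (12B, 2-aligned)
28..32  width  (4B, 2-aligned)
32..36  pitch  (4B, 2-aligned)
36..37  format  (1B, 1-aligned)
37..38  -- padding (1B)
38..46  layer  (8B, 2-aligned)
sizeof = 46, alignof = 2
array of 25: 25 × 46 = 1150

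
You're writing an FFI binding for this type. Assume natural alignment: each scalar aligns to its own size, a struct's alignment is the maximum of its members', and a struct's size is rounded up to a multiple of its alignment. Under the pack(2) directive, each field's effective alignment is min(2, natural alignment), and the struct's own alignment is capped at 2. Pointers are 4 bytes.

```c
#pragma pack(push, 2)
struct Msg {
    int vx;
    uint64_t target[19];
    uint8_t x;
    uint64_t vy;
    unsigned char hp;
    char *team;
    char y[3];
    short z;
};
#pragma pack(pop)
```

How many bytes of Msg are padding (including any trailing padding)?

3

@0: vx [4B, align 2] → 4
@4: target [152B, align 2] → 156
@156: x [1B, align 1] → 157
+1 pad (align 2)
@158: vy [8B, align 2] → 166
@166: hp [1B, align 1] → 167
+1 pad (align 2)
@168: team [4B, align 2] → 172
@172: y [3B, align 1] → 175
+1 pad (align 2)
@176: z [2B, align 2] → 178
size 178, align 2
data bytes 175, size 178 → padding 3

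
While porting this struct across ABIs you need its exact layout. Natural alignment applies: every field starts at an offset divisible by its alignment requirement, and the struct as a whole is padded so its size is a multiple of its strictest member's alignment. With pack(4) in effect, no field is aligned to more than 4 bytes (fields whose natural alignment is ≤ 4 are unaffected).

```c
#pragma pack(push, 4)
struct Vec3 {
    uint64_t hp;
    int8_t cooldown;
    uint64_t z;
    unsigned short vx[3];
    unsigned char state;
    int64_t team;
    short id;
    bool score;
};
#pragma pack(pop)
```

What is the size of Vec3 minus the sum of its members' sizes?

@0: hp [8B, align 4] → 8
@8: cooldown [1B, align 1] → 9
+3 pad (align 4)
@12: z [8B, align 4] → 20
@20: vx [6B, align 2] → 26
@26: state [1B, align 1] → 27
+1 pad (align 4)
@28: team [8B, align 4] → 36
@36: id [2B, align 2] → 38
@38: score [1B, align 1] → 39
+1 tail pad (align 4)
size 40, align 4
data bytes 35, size 40 → padding 5

5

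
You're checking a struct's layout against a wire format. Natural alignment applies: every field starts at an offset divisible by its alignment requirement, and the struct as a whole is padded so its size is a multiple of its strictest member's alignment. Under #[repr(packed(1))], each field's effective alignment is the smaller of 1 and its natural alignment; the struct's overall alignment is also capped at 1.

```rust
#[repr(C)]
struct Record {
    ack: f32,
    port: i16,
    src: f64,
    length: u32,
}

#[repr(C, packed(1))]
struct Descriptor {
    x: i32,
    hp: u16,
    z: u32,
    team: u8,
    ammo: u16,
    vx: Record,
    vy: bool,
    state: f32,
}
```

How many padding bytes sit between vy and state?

Record: @0: ack [4B, align 4] → 4; @4: port [2B, align 2] → 6; +2 pad (align 8); @8: src [8B, align 8] → 16; @16: length [4B, align 4] → 20; +4 tail pad (align 8); size 24, align 8
@0: x [4B, align 1] → 4
@4: hp [2B, align 1] → 6
@6: z [4B, align 1] → 10
@10: team [1B, align 1] → 11
@11: ammo [2B, align 1] → 13
@13: vx [24B, align 1] → 37
@37: vy [1B, align 1] → 38
@38: state [4B, align 1] → 42

0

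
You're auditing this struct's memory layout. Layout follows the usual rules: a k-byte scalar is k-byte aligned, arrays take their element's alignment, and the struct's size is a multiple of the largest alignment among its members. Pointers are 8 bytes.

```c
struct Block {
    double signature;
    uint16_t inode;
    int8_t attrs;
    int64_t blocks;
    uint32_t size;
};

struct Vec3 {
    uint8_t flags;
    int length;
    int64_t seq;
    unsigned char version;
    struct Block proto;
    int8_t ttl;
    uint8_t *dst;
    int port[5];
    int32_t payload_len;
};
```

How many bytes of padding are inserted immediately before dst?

7

Block: @0: signature [8B, align 8] → 8; @8: inode [2B, align 2] → 10; @10: attrs [1B, align 1] → 11; +5 pad (align 8); @16: blocks [8B, align 8] → 24; @24: size [4B, align 4] → 28; +4 tail pad (align 8); size 32, align 8
@0: flags [1B, align 1] → 1
+3 pad (align 4)
@4: length [4B, align 4] → 8
@8: seq [8B, align 8] → 16
@16: version [1B, align 1] → 17
+7 pad (align 8)
@24: proto [32B, align 8] → 56
@56: ttl [1B, align 1] → 57
+7 pad (align 8)
@64: dst [8B, align 8] → 72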